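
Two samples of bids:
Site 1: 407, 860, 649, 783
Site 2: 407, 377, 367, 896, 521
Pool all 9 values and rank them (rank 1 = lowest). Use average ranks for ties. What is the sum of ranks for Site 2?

Sorted (ascending): 367, 377, 407, 407, 521, 649, 783, 860, 896
The 2 values of 407 occupy positions 3–4 → average rank (3+4)/2 = 3.5.
Site 2 values → pooled ranks: 407→3.5, 377→2, 367→1, 896→9, 521→5
Rank sum = 3.5 + 2 + 1 + 9 + 5 = 20.5

20.5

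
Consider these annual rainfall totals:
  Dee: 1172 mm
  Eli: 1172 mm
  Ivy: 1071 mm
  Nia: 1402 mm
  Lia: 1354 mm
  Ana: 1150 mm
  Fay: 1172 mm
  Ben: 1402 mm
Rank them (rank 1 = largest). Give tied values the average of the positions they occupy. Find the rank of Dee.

Sorted (descending): 1402, 1402, 1354, 1172, 1172, 1172, 1150, 1071
The 2 values of 1402 occupy positions 1–2 → average rank (1+2)/2 = 1.5.
The 3 values of 1172 occupy positions 4–6 → average rank 5.
Dee has value 1172 mm → rank 5.

5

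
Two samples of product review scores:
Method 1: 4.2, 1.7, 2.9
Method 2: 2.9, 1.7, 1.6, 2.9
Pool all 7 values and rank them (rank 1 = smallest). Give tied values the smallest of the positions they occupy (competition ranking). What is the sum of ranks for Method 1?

Sorted (ascending): 1.6, 1.7, 1.7, 2.9, 2.9, 2.9, 4.2
The 2 values of 1.7 occupy positions 2–3 → each gets rank 2.
The 3 values of 2.9 occupy positions 4–6 → each gets rank 4.
Method 1 values → pooled ranks: 4.2→7, 1.7→2, 2.9→4
Rank sum = 7 + 2 + 4 = 13

13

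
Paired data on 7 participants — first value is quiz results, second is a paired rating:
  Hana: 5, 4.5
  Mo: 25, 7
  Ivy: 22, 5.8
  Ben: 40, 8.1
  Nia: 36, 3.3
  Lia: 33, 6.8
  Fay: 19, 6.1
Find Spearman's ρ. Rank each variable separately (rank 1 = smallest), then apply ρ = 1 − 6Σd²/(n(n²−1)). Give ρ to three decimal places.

Ranks of variable 1: 1, 4, 3, 7, 6, 5, 2
Ranks of variable 2: 2, 6, 3, 7, 1, 5, 4
d = r₁ − r₂: -1, -2, 0, 0, 5, 0, -2
d²: 1, 4, 0, 0, 25, 0, 4; Σd² = 34
ρ = 1 − 6·34/(7·48) = 1 − 204/336 = 0.393

0.393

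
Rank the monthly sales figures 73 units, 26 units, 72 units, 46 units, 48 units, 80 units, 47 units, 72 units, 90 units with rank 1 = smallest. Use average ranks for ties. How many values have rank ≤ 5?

Sorted (ascending): 26, 46, 47, 48, 72, 72, 73, 80, 90
The 2 values of 72 occupy positions 5–6 → average rank (5+6)/2 = 5.5.
Ranks ≤ 5: {1, 2, 3, 4} → 4 values.

4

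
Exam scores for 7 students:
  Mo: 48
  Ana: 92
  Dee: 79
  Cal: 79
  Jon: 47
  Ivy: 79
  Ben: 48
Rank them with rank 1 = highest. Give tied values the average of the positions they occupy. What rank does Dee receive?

3

Sorted (descending): 92, 79, 79, 79, 48, 48, 47
The 3 values of 79 occupy positions 2–4 → average rank 3.
The 2 values of 48 occupy positions 5–6 → average rank (5+6)/2 = 5.5.
Dee has value 79 → rank 3.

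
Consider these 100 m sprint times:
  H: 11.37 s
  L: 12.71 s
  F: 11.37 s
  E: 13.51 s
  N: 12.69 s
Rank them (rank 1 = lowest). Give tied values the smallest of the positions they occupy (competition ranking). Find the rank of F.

1

Sorted (ascending): 11.37, 11.37, 12.69, 12.71, 13.51
The 2 values of 11.37 occupy positions 1–2 → each gets rank 1.
F has value 11.37 s → rank 1.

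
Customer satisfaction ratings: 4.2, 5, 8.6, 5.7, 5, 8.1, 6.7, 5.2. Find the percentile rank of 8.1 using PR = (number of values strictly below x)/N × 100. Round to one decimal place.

75.0

N = 8.
Strictly below 8.1: 6. Equal to 8.1: 1.
PR = 6/8 × 100 = 75.0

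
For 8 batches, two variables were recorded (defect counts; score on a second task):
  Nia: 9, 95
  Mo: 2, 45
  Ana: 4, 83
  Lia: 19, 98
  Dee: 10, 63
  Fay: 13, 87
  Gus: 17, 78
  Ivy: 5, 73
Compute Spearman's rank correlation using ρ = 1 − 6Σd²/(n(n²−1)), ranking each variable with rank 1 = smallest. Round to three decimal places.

Ranks of variable 1: 4, 1, 2, 8, 5, 6, 7, 3
Ranks of variable 2: 7, 1, 5, 8, 2, 6, 4, 3
d = r₁ − r₂: -3, 0, -3, 0, 3, 0, 3, 0
d²: 9, 0, 9, 0, 9, 0, 9, 0; Σd² = 36
ρ = 1 − 6·36/(8·63) = 1 − 216/504 = 0.571

0.571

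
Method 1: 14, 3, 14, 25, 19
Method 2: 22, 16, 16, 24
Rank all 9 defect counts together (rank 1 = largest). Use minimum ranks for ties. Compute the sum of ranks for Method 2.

Sorted (descending): 25, 24, 22, 19, 16, 16, 14, 14, 3
The 2 values of 16 occupy positions 5–6 → each gets rank 5.
The 2 values of 14 occupy positions 7–8 → each gets rank 7.
Method 2 values → pooled ranks: 22→3, 16→5, 16→5, 24→2
Rank sum = 3 + 5 + 5 + 2 = 15

15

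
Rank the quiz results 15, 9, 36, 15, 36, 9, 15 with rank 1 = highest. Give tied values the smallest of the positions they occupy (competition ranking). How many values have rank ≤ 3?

5

Sorted (descending): 36, 36, 15, 15, 15, 9, 9
The 2 values of 36 occupy positions 1–2 → each gets rank 1.
The 3 values of 15 occupy positions 3–5 → each gets rank 3.
The 2 values of 9 occupy positions 6–7 → each gets rank 6.
Ranks ≤ 3: {1, 1, 3, 3, 3} → 5 values.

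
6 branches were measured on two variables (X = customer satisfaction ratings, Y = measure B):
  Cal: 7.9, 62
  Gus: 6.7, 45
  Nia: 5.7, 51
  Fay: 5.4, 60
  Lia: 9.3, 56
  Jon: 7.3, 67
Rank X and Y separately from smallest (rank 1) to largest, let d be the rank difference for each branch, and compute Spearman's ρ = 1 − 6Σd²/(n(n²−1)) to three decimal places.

Ranks of variable 1: 5, 3, 2, 1, 6, 4
Ranks of variable 2: 5, 1, 2, 4, 3, 6
d = r₁ − r₂: 0, 2, 0, -3, 3, -2
d²: 0, 4, 0, 9, 9, 4; Σd² = 26
ρ = 1 − 6·26/(6·35) = 1 − 156/210 = 0.257

0.257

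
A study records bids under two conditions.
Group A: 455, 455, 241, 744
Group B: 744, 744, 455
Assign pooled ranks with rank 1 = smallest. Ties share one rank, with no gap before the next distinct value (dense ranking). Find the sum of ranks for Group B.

Sorted (ascending): 241, 455, 455, 455, 744, 744, 744
The 3 values of 455 share dense rank 2.
The 3 values of 744 share dense rank 3.
Remaining distinct values take the next consecutive integers.
Group B values → pooled ranks: 744→3, 744→3, 455→2
Rank sum = 3 + 3 + 2 = 8

8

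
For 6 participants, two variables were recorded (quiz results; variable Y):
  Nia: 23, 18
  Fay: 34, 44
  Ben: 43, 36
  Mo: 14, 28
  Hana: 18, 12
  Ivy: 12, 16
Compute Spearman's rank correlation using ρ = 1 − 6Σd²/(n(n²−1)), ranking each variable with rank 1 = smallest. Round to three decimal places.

Ranks of variable 1: 4, 5, 6, 2, 3, 1
Ranks of variable 2: 3, 6, 5, 4, 1, 2
d = r₁ − r₂: 1, -1, 1, -2, 2, -1
d²: 1, 1, 1, 4, 4, 1; Σd² = 12
ρ = 1 − 6·12/(6·35) = 1 − 72/210 = 0.657

0.657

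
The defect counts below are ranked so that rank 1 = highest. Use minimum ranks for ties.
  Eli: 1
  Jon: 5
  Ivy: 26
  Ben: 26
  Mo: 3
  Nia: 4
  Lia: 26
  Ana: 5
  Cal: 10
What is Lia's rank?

Sorted (descending): 26, 26, 26, 10, 5, 5, 4, 3, 1
The 3 values of 26 occupy positions 1–3 → each gets rank 1.
The 2 values of 5 occupy positions 5–6 → each gets rank 5.
Lia has value 26 → rank 1.

1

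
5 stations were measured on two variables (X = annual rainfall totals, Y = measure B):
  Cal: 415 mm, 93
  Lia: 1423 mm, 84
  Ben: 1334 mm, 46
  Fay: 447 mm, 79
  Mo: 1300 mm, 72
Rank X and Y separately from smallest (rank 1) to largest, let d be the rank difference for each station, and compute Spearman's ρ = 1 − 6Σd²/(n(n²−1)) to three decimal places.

-0.400

Ranks of variable 1: 1, 5, 4, 2, 3
Ranks of variable 2: 5, 4, 1, 3, 2
d = r₁ − r₂: -4, 1, 3, -1, 1
d²: 16, 1, 9, 1, 1; Σd² = 28
ρ = 1 − 6·28/(5·24) = 1 − 168/120 = -0.400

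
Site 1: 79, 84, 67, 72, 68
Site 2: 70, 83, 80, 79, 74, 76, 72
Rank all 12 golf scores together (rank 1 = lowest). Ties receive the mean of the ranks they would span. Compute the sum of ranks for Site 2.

Sorted (ascending): 67, 68, 70, 72, 72, 74, 76, 79, 79, 80, 83, 84
The 2 values of 72 occupy positions 4–5 → average rank (4+5)/2 = 4.5.
The 2 values of 79 occupy positions 8–9 → average rank (8+9)/2 = 8.5.
Site 2 values → pooled ranks: 70→3, 83→11, 80→10, 79→8.5, 74→6, 76→7, 72→4.5
Rank sum = 3 + 11 + 10 + 8.5 + 6 + 7 + 4.5 = 50

50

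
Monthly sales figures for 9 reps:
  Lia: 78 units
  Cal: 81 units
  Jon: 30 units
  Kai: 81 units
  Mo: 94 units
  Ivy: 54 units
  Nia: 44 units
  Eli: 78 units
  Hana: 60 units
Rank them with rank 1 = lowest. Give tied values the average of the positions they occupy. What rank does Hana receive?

Sorted (ascending): 30, 44, 54, 60, 78, 78, 81, 81, 94
The 2 values of 78 occupy positions 5–6 → average rank (5+6)/2 = 5.5.
The 2 values of 81 occupy positions 7–8 → average rank (7+8)/2 = 7.5.
Hana has value 60 units → rank 4.

4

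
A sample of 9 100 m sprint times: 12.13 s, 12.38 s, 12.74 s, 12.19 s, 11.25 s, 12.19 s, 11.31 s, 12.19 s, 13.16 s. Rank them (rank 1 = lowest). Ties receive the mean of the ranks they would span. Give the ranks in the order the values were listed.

Sorted (ascending): 11.25, 11.31, 12.13, 12.19, 12.19, 12.19, 12.38, 12.74, 13.16
The 3 values of 12.19 occupy positions 4–6 → average rank 5.

3, 7, 8, 5, 1, 5, 2, 5, 9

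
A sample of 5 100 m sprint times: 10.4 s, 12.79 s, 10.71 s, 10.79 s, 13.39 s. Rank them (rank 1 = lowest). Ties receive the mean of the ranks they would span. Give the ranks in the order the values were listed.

1, 4, 2, 3, 5

Sorted (ascending): 10.4, 10.71, 10.79, 12.79, 13.39
No ties — each value takes its position as its rank.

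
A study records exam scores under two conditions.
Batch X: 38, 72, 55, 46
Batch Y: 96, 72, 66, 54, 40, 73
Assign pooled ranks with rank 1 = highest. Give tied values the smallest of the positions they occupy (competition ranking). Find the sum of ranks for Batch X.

Sorted (descending): 96, 73, 72, 72, 66, 55, 54, 46, 40, 38
The 2 values of 72 occupy positions 3–4 → each gets rank 3.
Batch X values → pooled ranks: 38→10, 72→3, 55→6, 46→8
Rank sum = 10 + 3 + 6 + 8 = 27

27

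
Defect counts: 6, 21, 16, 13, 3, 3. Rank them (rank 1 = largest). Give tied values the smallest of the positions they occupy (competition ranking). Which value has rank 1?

Sorted (descending): 21, 16, 13, 6, 3, 3
The 2 values of 3 occupy positions 5–6 → each gets rank 5.
Rank 1 → value 21.

21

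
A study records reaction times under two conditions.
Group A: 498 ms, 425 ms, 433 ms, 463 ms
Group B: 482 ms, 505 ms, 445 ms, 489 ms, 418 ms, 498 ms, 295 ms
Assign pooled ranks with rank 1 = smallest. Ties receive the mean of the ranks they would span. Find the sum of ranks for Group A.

Sorted (ascending): 295, 418, 425, 433, 445, 463, 482, 489, 498, 498, 505
The 2 values of 498 occupy positions 9–10 → average rank (9+10)/2 = 9.5.
Group A values → pooled ranks: 498→9.5, 425→3, 433→4, 463→6
Rank sum = 9.5 + 3 + 4 + 6 = 22.5

22.5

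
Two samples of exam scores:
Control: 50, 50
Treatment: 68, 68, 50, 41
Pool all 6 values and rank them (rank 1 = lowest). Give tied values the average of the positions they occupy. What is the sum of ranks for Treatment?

Sorted (ascending): 41, 50, 50, 50, 68, 68
The 3 values of 50 occupy positions 2–4 → average rank 3.
The 2 values of 68 occupy positions 5–6 → average rank (5+6)/2 = 5.5.
Treatment values → pooled ranks: 68→5.5, 68→5.5, 50→3, 41→1
Rank sum = 5.5 + 5.5 + 3 + 1 = 15

15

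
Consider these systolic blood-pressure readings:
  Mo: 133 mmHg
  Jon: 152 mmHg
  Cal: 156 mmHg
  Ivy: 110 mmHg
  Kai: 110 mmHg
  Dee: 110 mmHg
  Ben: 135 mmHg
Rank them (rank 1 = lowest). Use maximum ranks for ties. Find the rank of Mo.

4

Sorted (ascending): 110, 110, 110, 133, 135, 152, 156
The 3 values of 110 occupy positions 1–3 → each gets rank 3.
Mo has value 133 mmHg → rank 4.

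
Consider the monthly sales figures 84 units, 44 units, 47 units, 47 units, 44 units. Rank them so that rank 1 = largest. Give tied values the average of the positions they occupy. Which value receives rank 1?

Sorted (descending): 84, 47, 47, 44, 44
The 2 values of 47 occupy positions 2–3 → average rank (2+3)/2 = 2.5.
The 2 values of 44 occupy positions 4–5 → average rank (4+5)/2 = 4.5.
Rank 1 → value 84.

84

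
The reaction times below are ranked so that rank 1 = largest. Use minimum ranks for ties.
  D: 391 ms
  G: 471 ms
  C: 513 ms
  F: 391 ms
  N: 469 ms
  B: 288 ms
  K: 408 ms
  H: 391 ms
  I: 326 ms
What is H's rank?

Sorted (descending): 513, 471, 469, 408, 391, 391, 391, 326, 288
The 3 values of 391 occupy positions 5–7 → each gets rank 5.
H has value 391 ms → rank 5.

5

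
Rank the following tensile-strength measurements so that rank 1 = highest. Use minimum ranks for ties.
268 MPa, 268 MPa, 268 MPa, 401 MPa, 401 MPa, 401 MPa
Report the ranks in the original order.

4, 4, 4, 1, 1, 1

Sorted (descending): 401, 401, 401, 268, 268, 268
The 3 values of 401 occupy positions 1–3 → each gets rank 1.
The 3 values of 268 occupy positions 4–6 → each gets rank 4.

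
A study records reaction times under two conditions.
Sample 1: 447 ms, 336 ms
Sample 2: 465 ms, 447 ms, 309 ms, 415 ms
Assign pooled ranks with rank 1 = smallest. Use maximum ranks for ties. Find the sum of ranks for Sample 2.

15

Sorted (ascending): 309, 336, 415, 447, 447, 465
The 2 values of 447 occupy positions 4–5 → each gets rank 5.
Sample 2 values → pooled ranks: 465→6, 447→5, 309→1, 415→3
Rank sum = 6 + 5 + 1 + 3 = 15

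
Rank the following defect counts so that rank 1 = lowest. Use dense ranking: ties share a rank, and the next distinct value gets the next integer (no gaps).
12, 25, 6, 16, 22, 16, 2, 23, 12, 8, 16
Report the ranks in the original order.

Sorted (ascending): 2, 6, 8, 12, 12, 16, 16, 16, 22, 23, 25
The 2 values of 12 share dense rank 4.
The 3 values of 16 share dense rank 5.
Remaining distinct values take the next consecutive integers.

4, 8, 2, 5, 6, 5, 1, 7, 4, 3, 5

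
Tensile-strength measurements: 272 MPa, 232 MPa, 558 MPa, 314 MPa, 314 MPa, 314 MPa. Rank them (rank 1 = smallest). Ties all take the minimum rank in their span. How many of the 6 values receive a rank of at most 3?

Sorted (ascending): 232, 272, 314, 314, 314, 558
The 3 values of 314 occupy positions 3–5 → each gets rank 3.
Ranks ≤ 3: {1, 2, 3, 3, 3} → 5 values.

5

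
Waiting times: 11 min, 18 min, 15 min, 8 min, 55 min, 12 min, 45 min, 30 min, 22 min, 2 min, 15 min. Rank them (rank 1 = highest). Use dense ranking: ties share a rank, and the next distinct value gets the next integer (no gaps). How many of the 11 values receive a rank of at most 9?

10

Sorted (descending): 55, 45, 30, 22, 18, 15, 15, 12, 11, 8, 2
The 2 values of 15 share dense rank 6.
Remaining distinct values take the next consecutive integers.
Ranks ≤ 9: {1, 2, 3, 4, 5, 6, 6, 7, 8, 9} → 10 values.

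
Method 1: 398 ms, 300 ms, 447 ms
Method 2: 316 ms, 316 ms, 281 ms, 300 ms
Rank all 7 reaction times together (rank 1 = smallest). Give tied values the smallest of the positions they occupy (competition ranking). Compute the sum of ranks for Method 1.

Sorted (ascending): 281, 300, 300, 316, 316, 398, 447
The 2 values of 300 occupy positions 2–3 → each gets rank 2.
The 2 values of 316 occupy positions 4–5 → each gets rank 4.
Method 1 values → pooled ranks: 398→6, 300→2, 447→7
Rank sum = 6 + 2 + 7 = 15

15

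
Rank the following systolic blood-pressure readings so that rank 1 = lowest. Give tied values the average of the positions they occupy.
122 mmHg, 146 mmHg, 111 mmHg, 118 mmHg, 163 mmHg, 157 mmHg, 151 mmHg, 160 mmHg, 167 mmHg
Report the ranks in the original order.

3, 4, 1, 2, 8, 6, 5, 7, 9

Sorted (ascending): 111, 118, 122, 146, 151, 157, 160, 163, 167
No ties — each value takes its position as its rank.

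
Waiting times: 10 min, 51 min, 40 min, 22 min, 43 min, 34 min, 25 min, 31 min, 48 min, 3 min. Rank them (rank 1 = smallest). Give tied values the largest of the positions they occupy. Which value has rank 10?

51

Sorted (ascending): 3, 10, 22, 25, 31, 34, 40, 43, 48, 51
No ties — each value takes its position as its rank.
Rank 10 → value 51.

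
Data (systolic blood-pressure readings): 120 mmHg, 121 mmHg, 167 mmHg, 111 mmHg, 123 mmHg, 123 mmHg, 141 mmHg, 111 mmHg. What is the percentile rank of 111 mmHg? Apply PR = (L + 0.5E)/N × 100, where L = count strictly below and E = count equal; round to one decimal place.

12.5

N = 8.
Strictly below 111: 0. Equal to 111: 2.
PR = (0 + 0.5·2)/8 × 100 = 12.5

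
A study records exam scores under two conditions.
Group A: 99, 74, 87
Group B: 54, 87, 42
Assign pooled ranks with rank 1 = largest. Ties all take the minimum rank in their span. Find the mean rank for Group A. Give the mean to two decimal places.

2.33

Sorted (descending): 99, 87, 87, 74, 54, 42
The 2 values of 87 occupy positions 2–3 → each gets rank 2.
Group A values → pooled ranks: 99→1, 74→4, 87→2
Mean rank = (1 + 4 + 2) / 3 = 2.33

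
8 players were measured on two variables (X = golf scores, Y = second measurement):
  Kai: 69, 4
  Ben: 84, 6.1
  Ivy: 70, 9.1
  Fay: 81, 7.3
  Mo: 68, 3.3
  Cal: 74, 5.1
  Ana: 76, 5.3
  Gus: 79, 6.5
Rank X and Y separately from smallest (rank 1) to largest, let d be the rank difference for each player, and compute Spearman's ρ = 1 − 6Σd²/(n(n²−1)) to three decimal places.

0.571

Ranks of variable 1: 2, 8, 3, 7, 1, 4, 5, 6
Ranks of variable 2: 2, 5, 8, 7, 1, 3, 4, 6
d = r₁ − r₂: 0, 3, -5, 0, 0, 1, 1, 0
d²: 0, 9, 25, 0, 0, 1, 1, 0; Σd² = 36
ρ = 1 − 6·36/(8·63) = 1 − 216/504 = 0.571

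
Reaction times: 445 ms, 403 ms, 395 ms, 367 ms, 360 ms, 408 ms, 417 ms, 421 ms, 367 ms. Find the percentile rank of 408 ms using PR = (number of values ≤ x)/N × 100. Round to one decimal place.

N = 9.
Strictly below 408: 5. Equal to 408: 1.
PR = 6/9 × 100 = 66.7

66.7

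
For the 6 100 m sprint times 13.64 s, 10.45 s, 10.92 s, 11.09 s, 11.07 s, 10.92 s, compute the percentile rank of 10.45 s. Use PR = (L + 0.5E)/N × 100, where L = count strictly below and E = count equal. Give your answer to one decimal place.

8.3

N = 6.
Strictly below 10.45: 0. Equal to 10.45: 1.
PR = (0 + 0.5·1)/6 × 100 = 8.3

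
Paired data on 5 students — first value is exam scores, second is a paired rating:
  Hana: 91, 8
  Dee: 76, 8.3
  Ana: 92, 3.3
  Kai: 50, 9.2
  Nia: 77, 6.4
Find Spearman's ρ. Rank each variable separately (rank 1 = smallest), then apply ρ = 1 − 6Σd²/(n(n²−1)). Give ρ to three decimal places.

Ranks of variable 1: 4, 2, 5, 1, 3
Ranks of variable 2: 3, 4, 1, 5, 2
d = r₁ − r₂: 1, -2, 4, -4, 1
d²: 1, 4, 16, 16, 1; Σd² = 38
ρ = 1 − 6·38/(5·24) = 1 − 228/120 = -0.900

-0.900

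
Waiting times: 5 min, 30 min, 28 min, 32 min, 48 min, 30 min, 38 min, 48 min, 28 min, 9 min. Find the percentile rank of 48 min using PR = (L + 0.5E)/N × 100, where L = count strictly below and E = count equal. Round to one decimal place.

N = 10.
Strictly below 48: 8. Equal to 48: 2.
PR = (8 + 0.5·2)/10 × 100 = 90.0

90.0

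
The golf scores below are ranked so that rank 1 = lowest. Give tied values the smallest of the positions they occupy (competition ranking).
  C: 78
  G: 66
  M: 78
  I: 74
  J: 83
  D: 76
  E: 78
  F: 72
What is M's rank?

Sorted (ascending): 66, 72, 74, 76, 78, 78, 78, 83
The 3 values of 78 occupy positions 5–7 → each gets rank 5.
M has value 78 → rank 5.

5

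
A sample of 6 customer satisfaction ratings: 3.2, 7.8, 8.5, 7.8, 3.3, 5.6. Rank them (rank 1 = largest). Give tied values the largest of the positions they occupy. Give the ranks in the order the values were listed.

6, 3, 1, 3, 5, 4

Sorted (descending): 8.5, 7.8, 7.8, 5.6, 3.3, 3.2
The 2 values of 7.8 occupy positions 2–3 → each gets rank 3.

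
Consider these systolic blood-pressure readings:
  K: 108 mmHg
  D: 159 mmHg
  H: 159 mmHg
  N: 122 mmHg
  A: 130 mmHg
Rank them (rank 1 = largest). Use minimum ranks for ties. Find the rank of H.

Sorted (descending): 159, 159, 130, 122, 108
The 2 values of 159 occupy positions 1–2 → each gets rank 1.
H has value 159 mmHg → rank 1.

1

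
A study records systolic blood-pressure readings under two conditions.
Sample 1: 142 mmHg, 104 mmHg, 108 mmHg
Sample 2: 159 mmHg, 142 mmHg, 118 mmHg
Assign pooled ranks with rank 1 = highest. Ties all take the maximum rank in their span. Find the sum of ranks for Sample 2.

8

Sorted (descending): 159, 142, 142, 118, 108, 104
The 2 values of 142 occupy positions 2–3 → each gets rank 3.
Sample 2 values → pooled ranks: 159→1, 142→3, 118→4
Rank sum = 1 + 3 + 4 = 8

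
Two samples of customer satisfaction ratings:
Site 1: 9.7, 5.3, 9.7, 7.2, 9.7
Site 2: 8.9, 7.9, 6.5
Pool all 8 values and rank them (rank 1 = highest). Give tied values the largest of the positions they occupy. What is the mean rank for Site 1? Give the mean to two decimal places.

Sorted (descending): 9.7, 9.7, 9.7, 8.9, 7.9, 7.2, 6.5, 5.3
The 3 values of 9.7 occupy positions 1–3 → each gets rank 3.
Site 1 values → pooled ranks: 9.7→3, 5.3→8, 9.7→3, 7.2→6, 9.7→3
Mean rank = (3 + 8 + 3 + 6 + 3) / 5 = 4.60

4.60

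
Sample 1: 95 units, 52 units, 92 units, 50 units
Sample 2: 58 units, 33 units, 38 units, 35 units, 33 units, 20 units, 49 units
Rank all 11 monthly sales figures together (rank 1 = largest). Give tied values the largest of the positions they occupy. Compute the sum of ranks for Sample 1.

12

Sorted (descending): 95, 92, 58, 52, 50, 49, 38, 35, 33, 33, 20
The 2 values of 33 occupy positions 9–10 → each gets rank 10.
Sample 1 values → pooled ranks: 95→1, 52→4, 92→2, 50→5
Rank sum = 1 + 4 + 2 + 5 = 12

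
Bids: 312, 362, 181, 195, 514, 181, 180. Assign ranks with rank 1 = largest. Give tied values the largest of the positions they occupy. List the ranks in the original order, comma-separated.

3, 2, 6, 4, 1, 6, 7

Sorted (descending): 514, 362, 312, 195, 181, 181, 180
The 2 values of 181 occupy positions 5–6 → each gets rank 6.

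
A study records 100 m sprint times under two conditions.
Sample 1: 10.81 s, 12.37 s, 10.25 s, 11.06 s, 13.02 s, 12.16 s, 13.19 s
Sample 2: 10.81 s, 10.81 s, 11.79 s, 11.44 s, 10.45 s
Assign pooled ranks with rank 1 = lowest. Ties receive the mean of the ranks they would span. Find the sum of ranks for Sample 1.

Sorted (ascending): 10.25, 10.45, 10.81, 10.81, 10.81, 11.06, 11.44, 11.79, 12.16, 12.37, 13.02, 13.19
The 3 values of 10.81 occupy positions 3–5 → average rank 4.
Sample 1 values → pooled ranks: 10.81→4, 12.37→10, 10.25→1, 11.06→6, 13.02→11, 12.16→9, 13.19→12
Rank sum = 4 + 10 + 1 + 6 + 11 + 9 + 12 = 53

53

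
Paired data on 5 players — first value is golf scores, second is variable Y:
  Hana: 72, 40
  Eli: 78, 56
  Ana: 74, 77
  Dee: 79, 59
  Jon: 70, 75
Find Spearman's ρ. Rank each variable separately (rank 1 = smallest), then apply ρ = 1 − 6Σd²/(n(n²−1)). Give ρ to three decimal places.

Ranks of variable 1: 2, 4, 3, 5, 1
Ranks of variable 2: 1, 2, 5, 3, 4
d = r₁ − r₂: 1, 2, -2, 2, -3
d²: 1, 4, 4, 4, 9; Σd² = 22
ρ = 1 − 6·22/(5·24) = 1 − 132/120 = -0.100

-0.100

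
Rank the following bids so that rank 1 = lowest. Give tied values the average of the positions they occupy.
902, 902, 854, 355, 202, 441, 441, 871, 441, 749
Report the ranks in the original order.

Sorted (ascending): 202, 355, 441, 441, 441, 749, 854, 871, 902, 902
The 3 values of 441 occupy positions 3–5 → average rank 4.
The 2 values of 902 occupy positions 9–10 → average rank (9+10)/2 = 9.5.

9.5, 9.5, 7, 2, 1, 4, 4, 8, 4, 6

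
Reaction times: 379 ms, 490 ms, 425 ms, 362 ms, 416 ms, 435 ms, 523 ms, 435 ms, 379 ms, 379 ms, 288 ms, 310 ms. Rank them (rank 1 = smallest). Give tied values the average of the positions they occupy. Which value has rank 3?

Sorted (ascending): 288, 310, 362, 379, 379, 379, 416, 425, 435, 435, 490, 523
The 3 values of 379 occupy positions 4–6 → average rank 5.
The 2 values of 435 occupy positions 9–10 → average rank (9+10)/2 = 9.5.
Rank 3 → value 362.

362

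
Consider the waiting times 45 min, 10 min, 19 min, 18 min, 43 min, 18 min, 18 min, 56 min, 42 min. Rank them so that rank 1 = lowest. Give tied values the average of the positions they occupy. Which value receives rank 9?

Sorted (ascending): 10, 18, 18, 18, 19, 42, 43, 45, 56
The 3 values of 18 occupy positions 2–4 → average rank 3.
Rank 9 → value 56.

56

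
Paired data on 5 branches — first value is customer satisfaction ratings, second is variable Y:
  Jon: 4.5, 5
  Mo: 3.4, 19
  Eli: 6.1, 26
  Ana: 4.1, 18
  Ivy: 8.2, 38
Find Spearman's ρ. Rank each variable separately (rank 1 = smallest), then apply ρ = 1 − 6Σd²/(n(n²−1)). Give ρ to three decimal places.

Ranks of variable 1: 3, 1, 4, 2, 5
Ranks of variable 2: 1, 3, 4, 2, 5
d = r₁ − r₂: 2, -2, 0, 0, 0
d²: 4, 4, 0, 0, 0; Σd² = 8
ρ = 1 − 6·8/(5·24) = 1 − 48/120 = 0.600

0.600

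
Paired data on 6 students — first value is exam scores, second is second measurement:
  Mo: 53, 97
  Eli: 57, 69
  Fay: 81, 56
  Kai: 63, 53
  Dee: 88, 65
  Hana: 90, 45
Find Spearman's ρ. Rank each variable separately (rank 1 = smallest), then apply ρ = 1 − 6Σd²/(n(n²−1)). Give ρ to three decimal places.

Ranks of variable 1: 1, 2, 4, 3, 5, 6
Ranks of variable 2: 6, 5, 3, 2, 4, 1
d = r₁ − r₂: -5, -3, 1, 1, 1, 5
d²: 25, 9, 1, 1, 1, 25; Σd² = 62
ρ = 1 − 6·62/(6·35) = 1 − 372/210 = -0.771

-0.771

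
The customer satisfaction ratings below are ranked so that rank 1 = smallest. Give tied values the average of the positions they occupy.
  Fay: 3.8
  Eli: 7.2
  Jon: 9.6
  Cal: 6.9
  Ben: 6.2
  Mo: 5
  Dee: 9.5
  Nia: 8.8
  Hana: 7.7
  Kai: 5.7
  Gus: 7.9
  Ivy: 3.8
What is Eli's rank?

Sorted (ascending): 3.8, 3.8, 5, 5.7, 6.2, 6.9, 7.2, 7.7, 7.9, 8.8, 9.5, 9.6
The 2 values of 3.8 occupy positions 1–2 → average rank (1+2)/2 = 1.5.
Eli has value 7.2 → rank 7.

7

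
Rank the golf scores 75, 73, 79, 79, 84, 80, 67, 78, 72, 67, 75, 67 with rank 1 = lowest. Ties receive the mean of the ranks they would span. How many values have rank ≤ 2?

Sorted (ascending): 67, 67, 67, 72, 73, 75, 75, 78, 79, 79, 80, 84
The 3 values of 67 occupy positions 1–3 → average rank 2.
The 2 values of 75 occupy positions 6–7 → average rank (6+7)/2 = 6.5.
The 2 values of 79 occupy positions 9–10 → average rank (9+10)/2 = 9.5.
Ranks ≤ 2: {2, 2, 2} → 3 values.

3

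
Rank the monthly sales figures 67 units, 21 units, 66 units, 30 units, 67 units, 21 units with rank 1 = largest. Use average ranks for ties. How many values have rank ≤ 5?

Sorted (descending): 67, 67, 66, 30, 21, 21
The 2 values of 67 occupy positions 1–2 → average rank (1+2)/2 = 1.5.
The 2 values of 21 occupy positions 5–6 → average rank (5+6)/2 = 5.5.
Ranks ≤ 5: {1.5, 1.5, 3, 4} → 4 values.

4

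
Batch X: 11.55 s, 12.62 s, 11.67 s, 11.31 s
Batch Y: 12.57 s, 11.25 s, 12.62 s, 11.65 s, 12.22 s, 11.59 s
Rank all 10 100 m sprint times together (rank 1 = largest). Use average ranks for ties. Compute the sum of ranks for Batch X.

23.5

Sorted (descending): 12.62, 12.62, 12.57, 12.22, 11.67, 11.65, 11.59, 11.55, 11.31, 11.25
The 2 values of 12.62 occupy positions 1–2 → average rank (1+2)/2 = 1.5.
Batch X values → pooled ranks: 11.55→8, 12.62→1.5, 11.67→5, 11.31→9
Rank sum = 8 + 1.5 + 5 + 9 = 23.5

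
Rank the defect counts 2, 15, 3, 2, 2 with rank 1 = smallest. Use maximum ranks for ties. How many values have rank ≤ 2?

Sorted (ascending): 2, 2, 2, 3, 15
The 3 values of 2 occupy positions 1–3 → each gets rank 3.
Ranks ≤ 2: {} → 0 values.

0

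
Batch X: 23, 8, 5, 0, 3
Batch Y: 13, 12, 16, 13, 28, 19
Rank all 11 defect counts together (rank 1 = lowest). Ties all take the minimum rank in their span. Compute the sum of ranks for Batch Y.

Sorted (ascending): 0, 3, 5, 8, 12, 13, 13, 16, 19, 23, 28
The 2 values of 13 occupy positions 6–7 → each gets rank 6.
Batch Y values → pooled ranks: 13→6, 12→5, 16→8, 13→6, 28→11, 19→9
Rank sum = 6 + 5 + 8 + 6 + 11 + 9 = 45

45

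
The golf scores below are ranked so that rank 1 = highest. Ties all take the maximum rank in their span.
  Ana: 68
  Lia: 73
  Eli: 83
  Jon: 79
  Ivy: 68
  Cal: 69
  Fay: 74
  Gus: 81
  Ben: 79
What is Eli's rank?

1

Sorted (descending): 83, 81, 79, 79, 74, 73, 69, 68, 68
The 2 values of 79 occupy positions 3–4 → each gets rank 4.
The 2 values of 68 occupy positions 8–9 → each gets rank 9.
Eli has value 83 → rank 1.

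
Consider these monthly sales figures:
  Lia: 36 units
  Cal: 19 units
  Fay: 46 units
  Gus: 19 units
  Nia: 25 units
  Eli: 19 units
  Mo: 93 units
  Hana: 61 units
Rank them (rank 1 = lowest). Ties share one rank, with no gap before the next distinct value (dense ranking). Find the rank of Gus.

Sorted (ascending): 19, 19, 19, 25, 36, 46, 61, 93
The 3 values of 19 share dense rank 1.
Remaining distinct values take the next consecutive integers.
Gus has value 19 units → rank 1.

1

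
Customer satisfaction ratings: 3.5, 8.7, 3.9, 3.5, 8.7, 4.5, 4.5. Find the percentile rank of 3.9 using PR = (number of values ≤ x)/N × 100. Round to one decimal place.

42.9

N = 7.
Strictly below 3.9: 2. Equal to 3.9: 1.
PR = 3/7 × 100 = 42.9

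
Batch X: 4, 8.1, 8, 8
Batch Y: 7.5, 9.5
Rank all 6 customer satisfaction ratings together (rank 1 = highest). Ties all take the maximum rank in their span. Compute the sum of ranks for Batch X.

Sorted (descending): 9.5, 8.1, 8, 8, 7.5, 4
The 2 values of 8 occupy positions 3–4 → each gets rank 4.
Batch X values → pooled ranks: 4→6, 8.1→2, 8→4, 8→4
Rank sum = 6 + 2 + 4 + 4 = 16

16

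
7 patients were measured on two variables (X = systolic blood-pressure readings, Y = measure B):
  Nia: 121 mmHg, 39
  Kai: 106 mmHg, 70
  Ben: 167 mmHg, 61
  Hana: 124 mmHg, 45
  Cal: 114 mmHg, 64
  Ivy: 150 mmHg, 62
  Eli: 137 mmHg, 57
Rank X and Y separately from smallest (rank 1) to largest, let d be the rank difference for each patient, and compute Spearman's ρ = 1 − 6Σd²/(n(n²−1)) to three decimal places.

Ranks of variable 1: 3, 1, 7, 4, 2, 6, 5
Ranks of variable 2: 1, 7, 4, 2, 6, 5, 3
d = r₁ − r₂: 2, -6, 3, 2, -4, 1, 2
d²: 4, 36, 9, 4, 16, 1, 4; Σd² = 74
ρ = 1 − 6·74/(7·48) = 1 − 444/336 = -0.321

-0.321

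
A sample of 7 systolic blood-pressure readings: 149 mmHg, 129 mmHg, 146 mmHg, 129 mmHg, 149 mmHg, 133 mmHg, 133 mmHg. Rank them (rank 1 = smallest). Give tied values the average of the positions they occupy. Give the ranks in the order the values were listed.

6.5, 1.5, 5, 1.5, 6.5, 3.5, 3.5

Sorted (ascending): 129, 129, 133, 133, 146, 149, 149
The 2 values of 129 occupy positions 1–2 → average rank (1+2)/2 = 1.5.
The 2 values of 133 occupy positions 3–4 → average rank (3+4)/2 = 3.5.
The 2 values of 149 occupy positions 6–7 → average rank (6+7)/2 = 6.5.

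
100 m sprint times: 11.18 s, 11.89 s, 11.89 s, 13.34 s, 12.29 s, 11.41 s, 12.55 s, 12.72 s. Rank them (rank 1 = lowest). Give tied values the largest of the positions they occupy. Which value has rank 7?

12.72

Sorted (ascending): 11.18, 11.41, 11.89, 11.89, 12.29, 12.55, 12.72, 13.34
The 2 values of 11.89 occupy positions 3–4 → each gets rank 4.
Rank 7 → value 12.72.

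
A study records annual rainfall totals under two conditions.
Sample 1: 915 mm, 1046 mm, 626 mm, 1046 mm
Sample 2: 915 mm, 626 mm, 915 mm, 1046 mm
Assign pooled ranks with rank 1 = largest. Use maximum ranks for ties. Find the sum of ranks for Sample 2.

23

Sorted (descending): 1046, 1046, 1046, 915, 915, 915, 626, 626
The 3 values of 1046 occupy positions 1–3 → each gets rank 3.
The 3 values of 915 occupy positions 4–6 → each gets rank 6.
The 2 values of 626 occupy positions 7–8 → each gets rank 8.
Sample 2 values → pooled ranks: 915→6, 626→8, 915→6, 1046→3
Rank sum = 6 + 8 + 6 + 3 = 23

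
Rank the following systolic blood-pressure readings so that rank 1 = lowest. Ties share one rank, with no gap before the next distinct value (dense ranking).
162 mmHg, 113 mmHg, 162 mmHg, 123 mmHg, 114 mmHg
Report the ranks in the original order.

4, 1, 4, 3, 2

Sorted (ascending): 113, 114, 123, 162, 162
The 2 values of 162 share dense rank 4.
Remaining distinct values take the next consecutive integers.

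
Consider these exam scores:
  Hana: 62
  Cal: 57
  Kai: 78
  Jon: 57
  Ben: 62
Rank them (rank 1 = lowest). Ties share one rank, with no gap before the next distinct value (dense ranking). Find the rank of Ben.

2

Sorted (ascending): 57, 57, 62, 62, 78
The 2 values of 57 share dense rank 1.
The 2 values of 62 share dense rank 2.
Remaining distinct values take the next consecutive integers.
Ben has value 62 → rank 2.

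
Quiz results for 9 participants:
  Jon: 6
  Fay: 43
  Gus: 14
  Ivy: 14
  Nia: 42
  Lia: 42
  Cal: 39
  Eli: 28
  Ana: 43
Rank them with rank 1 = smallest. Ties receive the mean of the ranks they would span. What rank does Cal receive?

5

Sorted (ascending): 6, 14, 14, 28, 39, 42, 42, 43, 43
The 2 values of 14 occupy positions 2–3 → average rank (2+3)/2 = 2.5.
The 2 values of 42 occupy positions 6–7 → average rank (6+7)/2 = 6.5.
The 2 values of 43 occupy positions 8–9 → average rank (8+9)/2 = 8.5.
Cal has value 39 → rank 5.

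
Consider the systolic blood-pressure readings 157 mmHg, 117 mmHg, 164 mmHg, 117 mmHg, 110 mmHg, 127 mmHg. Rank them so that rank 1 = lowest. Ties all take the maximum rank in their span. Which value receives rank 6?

Sorted (ascending): 110, 117, 117, 127, 157, 164
The 2 values of 117 occupy positions 2–3 → each gets rank 3.
Rank 6 → value 164.

164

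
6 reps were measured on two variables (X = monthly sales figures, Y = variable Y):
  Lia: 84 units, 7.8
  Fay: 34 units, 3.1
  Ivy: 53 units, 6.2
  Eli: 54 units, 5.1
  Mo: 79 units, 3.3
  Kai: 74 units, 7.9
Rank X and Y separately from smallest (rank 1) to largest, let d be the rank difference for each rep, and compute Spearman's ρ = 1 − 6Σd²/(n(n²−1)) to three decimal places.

Ranks of variable 1: 6, 1, 2, 3, 5, 4
Ranks of variable 2: 5, 1, 4, 3, 2, 6
d = r₁ − r₂: 1, 0, -2, 0, 3, -2
d²: 1, 0, 4, 0, 9, 4; Σd² = 18
ρ = 1 − 6·18/(6·35) = 1 − 108/210 = 0.486

0.486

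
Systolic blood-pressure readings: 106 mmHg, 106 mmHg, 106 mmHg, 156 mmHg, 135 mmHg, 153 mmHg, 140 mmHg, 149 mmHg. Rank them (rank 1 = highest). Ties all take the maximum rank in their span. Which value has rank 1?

156

Sorted (descending): 156, 153, 149, 140, 135, 106, 106, 106
The 3 values of 106 occupy positions 6–8 → each gets rank 8.
Rank 1 → value 156.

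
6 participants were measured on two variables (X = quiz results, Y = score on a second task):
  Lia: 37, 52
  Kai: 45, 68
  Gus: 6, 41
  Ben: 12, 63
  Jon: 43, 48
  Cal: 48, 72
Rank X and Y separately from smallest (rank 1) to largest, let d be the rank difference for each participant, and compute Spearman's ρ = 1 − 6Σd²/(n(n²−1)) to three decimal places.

Ranks of variable 1: 3, 5, 1, 2, 4, 6
Ranks of variable 2: 3, 5, 1, 4, 2, 6
d = r₁ − r₂: 0, 0, 0, -2, 2, 0
d²: 0, 0, 0, 4, 4, 0; Σd² = 8
ρ = 1 − 6·8/(6·35) = 1 − 48/210 = 0.771

0.771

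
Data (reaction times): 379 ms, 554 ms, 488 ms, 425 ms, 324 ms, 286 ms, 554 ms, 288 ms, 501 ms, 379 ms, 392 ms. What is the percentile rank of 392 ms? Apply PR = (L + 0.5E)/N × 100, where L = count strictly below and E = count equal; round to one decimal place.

N = 11.
Strictly below 392: 5. Equal to 392: 1.
PR = (5 + 0.5·1)/11 × 100 = 50.0

50.0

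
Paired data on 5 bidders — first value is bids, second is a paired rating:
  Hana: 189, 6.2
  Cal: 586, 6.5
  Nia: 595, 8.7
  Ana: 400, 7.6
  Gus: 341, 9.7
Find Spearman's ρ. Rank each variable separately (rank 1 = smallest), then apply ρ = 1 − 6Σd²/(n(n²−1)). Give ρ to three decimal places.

0.300

Ranks of variable 1: 1, 4, 5, 3, 2
Ranks of variable 2: 1, 2, 4, 3, 5
d = r₁ − r₂: 0, 2, 1, 0, -3
d²: 0, 4, 1, 0, 9; Σd² = 14
ρ = 1 − 6·14/(5·24) = 1 − 84/120 = 0.300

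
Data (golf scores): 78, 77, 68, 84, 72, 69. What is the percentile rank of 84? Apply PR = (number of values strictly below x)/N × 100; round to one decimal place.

N = 6.
Strictly below 84: 5. Equal to 84: 1.
PR = 5/6 × 100 = 83.3

83.3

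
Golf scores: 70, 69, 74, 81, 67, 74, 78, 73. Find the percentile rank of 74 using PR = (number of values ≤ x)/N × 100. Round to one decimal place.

75.0

N = 8.
Strictly below 74: 4. Equal to 74: 2.
PR = 6/8 × 100 = 75.0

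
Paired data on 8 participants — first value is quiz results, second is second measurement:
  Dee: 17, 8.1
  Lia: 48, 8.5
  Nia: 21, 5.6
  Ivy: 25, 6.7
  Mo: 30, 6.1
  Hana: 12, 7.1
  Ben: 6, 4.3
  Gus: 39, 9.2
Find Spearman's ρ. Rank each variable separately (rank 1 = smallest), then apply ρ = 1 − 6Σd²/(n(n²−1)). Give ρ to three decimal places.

0.595

Ranks of variable 1: 3, 8, 4, 5, 6, 2, 1, 7
Ranks of variable 2: 6, 7, 2, 4, 3, 5, 1, 8
d = r₁ − r₂: -3, 1, 2, 1, 3, -3, 0, -1
d²: 9, 1, 4, 1, 9, 9, 0, 1; Σd² = 34
ρ = 1 − 6·34/(8·63) = 1 − 204/504 = 0.595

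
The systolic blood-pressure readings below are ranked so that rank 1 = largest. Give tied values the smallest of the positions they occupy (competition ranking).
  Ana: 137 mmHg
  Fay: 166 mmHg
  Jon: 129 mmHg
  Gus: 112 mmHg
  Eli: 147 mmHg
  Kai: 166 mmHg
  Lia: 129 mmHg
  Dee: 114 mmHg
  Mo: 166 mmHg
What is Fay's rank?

1

Sorted (descending): 166, 166, 166, 147, 137, 129, 129, 114, 112
The 3 values of 166 occupy positions 1–3 → each gets rank 1.
The 2 values of 129 occupy positions 6–7 → each gets rank 6.
Fay has value 166 mmHg → rank 1.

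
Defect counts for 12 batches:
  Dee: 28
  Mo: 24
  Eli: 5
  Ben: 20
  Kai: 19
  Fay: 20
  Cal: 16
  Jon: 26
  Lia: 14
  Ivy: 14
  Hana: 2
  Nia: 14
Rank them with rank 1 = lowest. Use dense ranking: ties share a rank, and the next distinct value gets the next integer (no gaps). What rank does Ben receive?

6

Sorted (ascending): 2, 5, 14, 14, 14, 16, 19, 20, 20, 24, 26, 28
The 3 values of 14 share dense rank 3.
The 2 values of 20 share dense rank 6.
Remaining distinct values take the next consecutive integers.
Ben has value 20 → rank 6.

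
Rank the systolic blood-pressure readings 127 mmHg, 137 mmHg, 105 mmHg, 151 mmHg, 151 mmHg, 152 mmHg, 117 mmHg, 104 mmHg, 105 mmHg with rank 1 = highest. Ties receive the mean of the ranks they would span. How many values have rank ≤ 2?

Sorted (descending): 152, 151, 151, 137, 127, 117, 105, 105, 104
The 2 values of 151 occupy positions 2–3 → average rank (2+3)/2 = 2.5.
The 2 values of 105 occupy positions 7–8 → average rank (7+8)/2 = 7.5.
Ranks ≤ 2: {1} → 1 value.

1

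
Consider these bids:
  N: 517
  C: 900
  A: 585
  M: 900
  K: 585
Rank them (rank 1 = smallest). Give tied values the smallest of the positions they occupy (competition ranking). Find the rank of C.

Sorted (ascending): 517, 585, 585, 900, 900
The 2 values of 585 occupy positions 2–3 → each gets rank 2.
The 2 values of 900 occupy positions 4–5 → each gets rank 4.
C has value 900 → rank 4.

4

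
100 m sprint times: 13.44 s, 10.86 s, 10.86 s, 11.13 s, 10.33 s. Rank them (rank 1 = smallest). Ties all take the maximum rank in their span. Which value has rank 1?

10.33

Sorted (ascending): 10.33, 10.86, 10.86, 11.13, 13.44
The 2 values of 10.86 occupy positions 2–3 → each gets rank 3.
Rank 1 → value 10.33.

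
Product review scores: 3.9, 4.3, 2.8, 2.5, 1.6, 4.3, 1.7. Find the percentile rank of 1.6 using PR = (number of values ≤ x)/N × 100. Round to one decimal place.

N = 7.
Strictly below 1.6: 0. Equal to 1.6: 1.
PR = 1/7 × 100 = 14.3

14.3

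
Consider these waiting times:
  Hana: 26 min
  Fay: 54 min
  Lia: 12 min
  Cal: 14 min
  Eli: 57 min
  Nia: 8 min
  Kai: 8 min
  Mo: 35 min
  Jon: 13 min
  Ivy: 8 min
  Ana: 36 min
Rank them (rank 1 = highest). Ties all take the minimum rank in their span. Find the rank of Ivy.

Sorted (descending): 57, 54, 36, 35, 26, 14, 13, 12, 8, 8, 8
The 3 values of 8 occupy positions 9–11 → each gets rank 9.
Ivy has value 8 min → rank 9.

9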